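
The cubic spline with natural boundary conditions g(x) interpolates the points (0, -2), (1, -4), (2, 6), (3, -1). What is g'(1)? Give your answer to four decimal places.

6.6667

Put M_i = g'' at the i-th knot. Here h = (1, 1, 1) and Δ = (-2, 10, -7), so the interior equations h_(i-1)·M_(i-1) + 2(h_(i-1)+h_i)·M_i + h_i·M_(i+1) = 6(Δ_i − Δ_(i-1)) read
  1·M_0 + 4·M_1 + 1·M_2 = 6(Δ_1 - Δ_0) = 72
  1·M_1 + 4·M_2 + 1·M_3 = 6(Δ_2 - Δ_1) = -102
Natural end conditions: M_0 = M_3 = 0.
Forward elimination and back-substitution give M_0 = 0, M_1 = 26, M_2 = -32, M_3 = 0.
On [1, 2], g'(x) = b_1 + 2c_1·(x - 1) + 3d_1·(x - 1)² with b_1 = Δ_1 - h_1(2M_1 + M_2)/6 = 20/3, c_1 = M_1/2 = 13, d_1 = (M_2 - M_1)/(6h_1) = -29/3. So g'(1) = 20/3.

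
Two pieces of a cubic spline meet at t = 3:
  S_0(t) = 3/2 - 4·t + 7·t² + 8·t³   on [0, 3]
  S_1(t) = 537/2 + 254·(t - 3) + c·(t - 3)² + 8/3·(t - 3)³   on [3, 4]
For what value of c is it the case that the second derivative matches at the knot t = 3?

S_0''(t) = 14 + 48·t, so S_0''(3) = 158. On the right, S_1''(3) = 2c, so c = 79.

79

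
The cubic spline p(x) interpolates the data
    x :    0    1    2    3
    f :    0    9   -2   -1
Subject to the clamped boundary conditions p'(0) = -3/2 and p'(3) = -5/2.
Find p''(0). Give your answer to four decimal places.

Let σ_i = p''(x_i). Step sizes h_i = 1, 1, 1; slopes of the chords Δ_i = (y_(i+1) - y_i)/h_i = 9, -11, 1.
  1·σ_0 + 4·σ_1 + 1·σ_2 = 6(Δ_1 - Δ_0) = -120
  1·σ_1 + 4·σ_2 + 1·σ_3 = 6(Δ_2 - Δ_1) = 72
Clamped end conditions give two more equations: 2h_0·σ_0 + h_0·σ_1 = 6(Δ_0 - p'(0)) = 63 and h_2·σ_2 + 2h_2·σ_3 = 6(p'(3) - Δ_2) = -21.
Solving the tridiagonal system: σ_0 = 881/15, σ_1 = -817/15, σ_2 = 587/15, σ_3 = -451/15.

58.7333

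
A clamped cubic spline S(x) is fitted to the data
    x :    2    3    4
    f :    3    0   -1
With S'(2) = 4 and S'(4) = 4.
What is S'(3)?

-5

Write m_i for S''(x_i). With h_i = 1, 1 and divided differences Δ_i = -3, -1, the continuity of S' gives the tridiagonal system
  1·m_0 + 4·m_1 + 1·m_2 = 6(Δ_1 - Δ_0) = 12
Clamped end conditions give two more equations: 2h_0·m_0 + h_0·m_1 = 6(Δ_0 - S'(2)) = -42 and h_1·m_1 + 2h_1·m_2 = 6(S'(4) - Δ_1) = 30.
Solving the tridiagonal system: m_0 = -24, m_1 = 6, m_2 = 12.
On [3, 4], S'(x) = b_1 + 2c_1·(x - 3) + 3d_1·(x - 3)² with b_1 = Δ_1 - h_1(2m_1 + m_2)/6 = -5, c_1 = m_1/2 = 3, d_1 = (m_2 - m_1)/(6h_1) = 1. So S'(3) = -5.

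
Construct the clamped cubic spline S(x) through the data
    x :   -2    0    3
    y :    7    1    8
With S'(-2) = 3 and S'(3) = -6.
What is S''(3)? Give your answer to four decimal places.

-13.3333

Put M_i = S'' at the i-th knot. Here h = (2, 3) and Δ = (-3, 7/3), so the interior equations h_(i-1)·M_(i-1) + 2(h_(i-1)+h_i)·M_i + h_i·M_(i+1) = 6(Δ_i − Δ_(i-1)) read
  2·M_0 + 10·M_1 + 3·M_2 = 6(Δ_1 - Δ_0) = 32
Clamped end conditions give two more equations: 2h_0·M_0 + h_0·M_1 = 6(Δ_0 - S'(-2)) = -36 and h_1·M_1 + 2h_1·M_2 = 6(S'(3) - Δ_1) = -50.
Forward elimination and back-substitution give M_0 = -14, M_1 = 10, M_2 = -40/3.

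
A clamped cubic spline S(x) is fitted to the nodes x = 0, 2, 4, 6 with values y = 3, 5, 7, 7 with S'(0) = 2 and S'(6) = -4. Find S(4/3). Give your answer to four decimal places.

4.6000

Write σ_i for S''(x_i). With h_i = 2, 2, 2 and divided differences Δ_i = 1, 1, 0, the continuity of S' gives the tridiagonal system
  2·σ_0 + 8·σ_1 + 2·σ_2 = 6(Δ_1 - Δ_0) = 0
  2·σ_1 + 8·σ_2 + 2·σ_3 = 6(Δ_2 - Δ_1) = -6
Clamped end conditions give two more equations: 2h_0·σ_0 + h_0·σ_1 = 6(Δ_0 - S'(0)) = -6 and h_2·σ_2 + 2h_2·σ_3 = 6(S'(6) - Δ_2) = -24.
Solving the tridiagonal system: σ_0 = -8/5, σ_1 = 1/5, σ_2 = 4/5, σ_3 = -32/5.
On [0, 2], S(x) = 3 + 2·x - 4/5·x² + 3/20·x³.
With x = 4/3: S(4/3) = 23/5.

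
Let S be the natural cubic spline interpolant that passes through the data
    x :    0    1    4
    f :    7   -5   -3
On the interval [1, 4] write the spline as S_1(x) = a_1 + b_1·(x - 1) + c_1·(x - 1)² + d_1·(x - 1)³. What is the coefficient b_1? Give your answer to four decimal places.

Let M_i = S''(x_i). Step sizes h_i = 1, 3; slopes of the chords Δ_i = (y_(i+1) - y_i)/h_i = -12, 2/3.
  1·M_0 + 8·M_1 + 3·M_2 = 6(Δ_1 - Δ_0) = 76
Natural end conditions: M_0 = M_2 = 0.
Solving: M_0 = 0, M_1 = 19/2, M_2 = 0.
On [1, 4], with S_1(x) = a_1 + b_1·(x - 1) + c_1·(x - 1)² + d_1·(x - 1)³: c_1 = M_1/2 = 19/4, d_1 = (M_2 - M_1)/(6h_1) = -19/36, b_1 = Δ_1 - h_1(2M_1 + M_2)/6 = -53/6.

-8.8333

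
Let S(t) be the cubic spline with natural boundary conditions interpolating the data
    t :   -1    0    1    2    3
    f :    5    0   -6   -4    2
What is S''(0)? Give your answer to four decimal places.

With m_i denoting the second derivative at x_i, h_i = 1, 1, 1, 1, and Δ_i = (y_(i+1) − y_i)/h_i = -5, -6, 2, 6:
  1·m_0 + 4·m_1 + 1·m_2 = 6(Δ_1 - Δ_0) = -6
  1·m_1 + 4·m_2 + 1·m_3 = 6(Δ_2 - Δ_1) = 48
  1·m_2 + 4·m_3 + 1·m_4 = 6(Δ_3 - Δ_2) = 24
Natural end conditions: m_0 = m_4 = 0.
Solving the tridiagonal system: m_0 = 0, m_1 = -129/28, m_2 = 87/7, m_3 = 81/28, m_4 = 0.

-4.6071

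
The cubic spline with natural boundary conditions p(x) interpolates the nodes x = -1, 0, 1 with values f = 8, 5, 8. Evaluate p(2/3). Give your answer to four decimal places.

Let σ_i = p''(x_i). Step sizes h_i = 1, 1; slopes of the chords Δ_i = (y_(i+1) - y_i)/h_i = -3, 3.
  1·σ_0 + 4·σ_1 + 1·σ_2 = 6(Δ_1 - Δ_0) = 36
Natural end conditions: σ_0 = σ_2 = 0.
Solving the tridiagonal system: σ_0 = 0, σ_1 = 9, σ_2 = 0.
On [0, 1], p(x) = 5 + 0·x + 9/2·x² - 3/2·x³.
With x = 2/3: p(2/3) = 59/9.

6.5556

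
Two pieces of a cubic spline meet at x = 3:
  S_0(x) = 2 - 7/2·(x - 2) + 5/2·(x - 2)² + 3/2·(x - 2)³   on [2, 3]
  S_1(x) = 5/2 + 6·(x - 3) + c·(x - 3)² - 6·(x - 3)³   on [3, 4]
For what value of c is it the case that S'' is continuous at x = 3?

7

S_0''(x) = 5 + 9·(x - 2), so S_0''(3) = 14. On the right, S_1''(3) = 2c, so c = 7.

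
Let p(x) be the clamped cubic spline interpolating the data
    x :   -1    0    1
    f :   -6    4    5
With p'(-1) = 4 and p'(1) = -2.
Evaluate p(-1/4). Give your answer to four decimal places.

1.5352

Put m_i = p'' at the i-th knot. Here h = (1, 1) and Δ = (10, 1), so the interior equations h_(i-1)·m_(i-1) + 2(h_(i-1)+h_i)·m_i + h_i·m_(i+1) = 6(Δ_i − Δ_(i-1)) read
  1·m_0 + 4·m_1 + 1·m_2 = 6(Δ_1 - Δ_0) = -54
Clamped end conditions give two more equations: 2h_0·m_0 + h_0·m_1 = 6(Δ_0 - p'(-1)) = 36 and h_1·m_1 + 2h_1·m_2 = 6(p'(1) - Δ_1) = -18.
Hence m_0 = 57/2, m_1 = -21, m_2 = 3/2.
On [-1, 0], p(x) = -6 + 4·(x + 1) + 57/4·(x + 1)² - 33/4·(x + 1)³.
With (x + 1) = 3/4: p(-1/4) = 393/256.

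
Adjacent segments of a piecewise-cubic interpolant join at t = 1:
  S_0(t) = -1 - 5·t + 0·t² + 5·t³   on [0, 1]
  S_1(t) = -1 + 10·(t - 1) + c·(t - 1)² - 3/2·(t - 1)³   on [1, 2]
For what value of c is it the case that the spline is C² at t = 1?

S_0''(t) = 0 + 30·t, so S_0''(1) = 30. On the right, S_1''(1) = 2c, so c = 15.

15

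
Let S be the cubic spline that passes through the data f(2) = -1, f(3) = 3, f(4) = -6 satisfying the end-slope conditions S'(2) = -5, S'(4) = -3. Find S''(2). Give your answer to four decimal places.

47.5000

Let M_i = S''(x_i). Step sizes h_i = 1, 1; slopes of the chords Δ_i = (y_(i+1) - y_i)/h_i = 4, -9.
  1·M_0 + 4·M_1 + 1·M_2 = 6(Δ_1 - Δ_0) = -78
Clamped end conditions give two more equations: 2h_0·M_0 + h_0·M_1 = 6(Δ_0 - S'(2)) = 54 and h_1·M_1 + 2h_1·M_2 = 6(S'(4) - Δ_1) = 36.
Solving the tridiagonal system: M_0 = 95/2, M_1 = -41, M_2 = 77/2.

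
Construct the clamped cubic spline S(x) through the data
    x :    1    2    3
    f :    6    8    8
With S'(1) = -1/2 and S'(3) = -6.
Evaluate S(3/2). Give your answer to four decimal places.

Put M_i = S'' at the i-th knot. Here h = (1, 1) and Δ = (2, 0), so the interior equations h_(i-1)·M_(i-1) + 2(h_(i-1)+h_i)·M_i + h_i·M_(i+1) = 6(Δ_i − Δ_(i-1)) read
  1·M_0 + 4·M_1 + 1·M_2 = 6(Δ_1 - Δ_0) = -12
Clamped end conditions give two more equations: 2h_0·M_0 + h_0·M_1 = 6(Δ_0 - S'(1)) = 15 and h_1·M_1 + 2h_1·M_2 = 6(S'(3) - Δ_1) = -36.
Forward elimination and back-substitution give M_0 = 31/4, M_1 = -1/2, M_2 = -71/4.
On [1, 2], S(x) = 6 - 1/2·(x - 1) + 31/8·(x - 1)² - 11/8·(x - 1)³.
With (x - 1) = 1/2: S(3/2) = 419/64.

6.5469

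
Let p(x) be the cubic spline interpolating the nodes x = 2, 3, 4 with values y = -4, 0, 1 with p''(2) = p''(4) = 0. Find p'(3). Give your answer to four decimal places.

With m_i denoting the second derivative at x_i, h_i = 1, 1, and Δ_i = (y_(i+1) − y_i)/h_i = 4, 1:
  1·m_0 + 4·m_1 + 1·m_2 = 6(Δ_1 - Δ_0) = -18
Natural end conditions: m_0 = m_2 = 0.
Solving: m_0 = 0, m_1 = -9/2, m_2 = 0.
On [3, 4], p'(x) = b_1 + 2c_1·(x - 3) + 3d_1·(x - 3)² with b_1 = Δ_1 - h_1(2m_1 + m_2)/6 = 5/2, c_1 = m_1/2 = -9/4, d_1 = (m_2 - m_1)/(6h_1) = 3/4. So p'(3) = 5/2.

2.5000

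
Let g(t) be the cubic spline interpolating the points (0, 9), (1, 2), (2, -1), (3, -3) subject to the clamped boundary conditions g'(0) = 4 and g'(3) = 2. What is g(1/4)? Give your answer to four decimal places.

8.8406

Let m_i = g''(x_i). Step sizes h_i = 1, 1, 1; slopes of the chords Δ_i = (y_(i+1) - y_i)/h_i = -7, -3, -2.
  1·m_0 + 4·m_1 + 1·m_2 = 6(Δ_1 - Δ_0) = 24
  1·m_1 + 4·m_2 + 1·m_3 = 6(Δ_2 - Δ_1) = 6
Clamped end conditions give two more equations: 2h_0·m_0 + h_0·m_1 = 6(Δ_0 - g'(0)) = -66 and h_2·m_2 + 2h_2·m_3 = 6(g'(3) - Δ_2) = 24.
Solving the tridiagonal system: m_0 = -632/15, m_1 = 274/15, m_2 = -104/15, m_3 = 232/15.
On [0, 1], g(t) = 9 + 4·t - 316/15·t² + 151/15·t³.
With t = 1/4: g(1/4) = 2829/320.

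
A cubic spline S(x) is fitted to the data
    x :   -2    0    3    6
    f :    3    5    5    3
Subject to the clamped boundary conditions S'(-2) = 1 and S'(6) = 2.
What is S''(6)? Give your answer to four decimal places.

Let m_i = S''(x_i). Step sizes h_i = 2, 3, 3; slopes of the chords Δ_i = (y_(i+1) - y_i)/h_i = 1, 0, -2/3.
  2·m_0 + 10·m_1 + 3·m_2 = 6(Δ_1 - Δ_0) = -6
  3·m_1 + 12·m_2 + 3·m_3 = 6(Δ_2 - Δ_1) = -4
Clamped end conditions give two more equations: 2h_0·m_0 + h_0·m_1 = 6(Δ_0 - S'(-2)) = 0 and h_2·m_2 + 2h_2·m_3 = 6(S'(6) - Δ_2) = 16.
Solving: m_0 = 3/19, m_1 = -6/19, m_2 = -20/19, m_3 = 182/57.

3.1930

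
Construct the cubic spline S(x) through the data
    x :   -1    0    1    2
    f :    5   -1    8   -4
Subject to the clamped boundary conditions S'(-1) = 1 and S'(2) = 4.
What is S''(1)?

With m_i denoting the second derivative at x_i, h_i = 1, 1, 1, and Δ_i = (y_(i+1) − y_i)/h_i = -6, 9, -12:
  1·m_0 + 4·m_1 + 1·m_2 = 6(Δ_1 - Δ_0) = 90
  1·m_1 + 4·m_2 + 1·m_3 = 6(Δ_2 - Δ_1) = -126
Clamped end conditions give two more equations: 2h_0·m_0 + h_0·m_1 = 6(Δ_0 - S'(-1)) = -42 and h_2·m_2 + 2h_2·m_3 = 6(S'(2) - Δ_2) = 96.
Forward elimination and back-substitution give m_0 = -46, m_1 = 50, m_2 = -64, m_3 = 80.

-64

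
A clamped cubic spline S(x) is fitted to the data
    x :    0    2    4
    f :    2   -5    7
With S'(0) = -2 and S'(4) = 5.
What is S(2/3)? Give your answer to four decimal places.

Put M_i = S'' at the i-th knot. Here h = (2, 2) and Δ = (-7/2, 6), so the interior equations h_(i-1)·M_(i-1) + 2(h_(i-1)+h_i)·M_i + h_i·M_(i+1) = 6(Δ_i − Δ_(i-1)) read
  2·M_0 + 8·M_1 + 2·M_2 = 6(Δ_1 - Δ_0) = 57
Clamped end conditions give two more equations: 2h_0·M_0 + h_0·M_1 = 6(Δ_0 - S'(0)) = -9 and h_1·M_1 + 2h_1·M_2 = 6(S'(4) - Δ_1) = -6.
Hence M_0 = -61/8, M_1 = 43/4, M_2 = -55/8.
On [0, 2], S(x) = 2 - 2·x - 61/16·x² + 49/32·x³.
With x = 2/3: S(2/3) = -31/54.

-0.5741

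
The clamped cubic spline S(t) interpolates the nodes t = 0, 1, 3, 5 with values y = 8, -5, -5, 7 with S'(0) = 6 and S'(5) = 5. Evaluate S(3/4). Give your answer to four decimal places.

-0.4069

With m_i denoting the second derivative at x_i, h_i = 1, 2, 2, and Δ_i = (y_(i+1) − y_i)/h_i = -13, 0, 6:
  1·m_0 + 6·m_1 + 2·m_2 = 6(Δ_1 - Δ_0) = 78
  2·m_1 + 8·m_2 + 2·m_3 = 6(Δ_2 - Δ_1) = 36
Clamped end conditions give two more equations: 2h_0·m_0 + h_0·m_1 = 6(Δ_0 - S'(0)) = -114 and h_2·m_2 + 2h_2·m_3 = 6(S'(5) - Δ_2) = -6.
Solving the tridiagonal system: m_0 = -1600/23, m_1 = 578/23, m_2 = -37/23, m_3 = -16/23.
On [0, 1], S(t) = 8 + 6·t - 800/23·t² + 363/23·t³.
With t = 3/4: S(3/4) = -599/1472.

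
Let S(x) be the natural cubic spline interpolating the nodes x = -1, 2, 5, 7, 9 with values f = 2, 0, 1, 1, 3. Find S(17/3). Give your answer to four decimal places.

0.9647

With M_i denoting the second derivative at x_i, h_i = 3, 3, 2, 2, and Δ_i = (y_(i+1) − y_i)/h_i = -2/3, 1/3, 0, 1:
  3·M_0 + 12·M_1 + 3·M_2 = 6(Δ_1 - Δ_0) = 6
  3·M_1 + 10·M_2 + 2·M_3 = 6(Δ_2 - Δ_1) = -2
  2·M_2 + 8·M_3 + 2·M_4 = 6(Δ_3 - Δ_2) = 6
Natural end conditions: M_0 = M_4 = 0.
Forward elimination and back-substitution give M_0 = 0, M_1 = 9/14, M_2 = -4/7, M_3 = 25/28, M_4 = 0.
On [5, 7], S(x) = 1 + 1/12·(x - 5) - 2/7·(x - 5)² + 41/336·(x - 5)³.
With (x - 5) = 2/3: S(17/3) = 547/567.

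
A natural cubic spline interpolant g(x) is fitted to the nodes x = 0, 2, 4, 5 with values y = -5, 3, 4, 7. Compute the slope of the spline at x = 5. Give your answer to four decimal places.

3.6136

Let σ_i = g''(x_i). Step sizes h_i = 2, 2, 1; slopes of the chords Δ_i = (y_(i+1) - y_i)/h_i = 4, 1/2, 3.
  2·σ_0 + 8·σ_1 + 2·σ_2 = 6(Δ_1 - Δ_0) = -21
  2·σ_1 + 6·σ_2 + 1·σ_3 = 6(Δ_2 - Δ_1) = 15
Natural end conditions: σ_0 = σ_3 = 0.
Solving: σ_0 = 0, σ_1 = -39/11, σ_2 = 81/22, σ_3 = 0.
On [4, 5], g'(x) = b_2 + 2c_2·(x - 4) + 3d_2·(x - 4)² with b_2 = Δ_2 - h_2(2σ_2 + σ_3)/6 = 39/22, c_2 = σ_2/2 = 81/44, d_2 = (σ_3 - σ_2)/(6h_2) = -27/44. So g'(5) = 159/44.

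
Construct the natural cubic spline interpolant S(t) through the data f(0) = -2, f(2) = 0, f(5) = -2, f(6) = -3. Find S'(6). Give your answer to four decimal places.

Put m_i = S'' at the i-th knot. Here h = (2, 3, 1) and Δ = (1, -2/3, -1), so the interior equations h_(i-1)·m_(i-1) + 2(h_(i-1)+h_i)·m_i + h_i·m_(i+1) = 6(Δ_i − Δ_(i-1)) read
  2·m_0 + 10·m_1 + 3·m_2 = 6(Δ_1 - Δ_0) = -10
  3·m_1 + 8·m_2 + 1·m_3 = 6(Δ_2 - Δ_1) = -2
Natural end conditions: m_0 = m_3 = 0.
Forward elimination and back-substitution give m_0 = 0, m_1 = -74/71, m_2 = 10/71, m_3 = 0.
On [5, 6], S'(t) = b_2 + 2c_2·(t - 5) + 3d_2·(t - 5)² with b_2 = Δ_2 - h_2(2m_2 + m_3)/6 = -223/213, c_2 = m_2/2 = 5/71, d_2 = (m_3 - m_2)/(6h_2) = -5/213. So S'(6) = -208/213.

-0.9765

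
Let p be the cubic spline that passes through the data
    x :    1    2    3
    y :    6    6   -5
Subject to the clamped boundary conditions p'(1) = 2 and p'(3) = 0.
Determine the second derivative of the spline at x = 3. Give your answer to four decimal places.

48.5000

Put M_i = p'' at the i-th knot. Here h = (1, 1) and Δ = (0, -11), so the interior equations h_(i-1)·M_(i-1) + 2(h_(i-1)+h_i)·M_i + h_i·M_(i+1) = 6(Δ_i − Δ_(i-1)) read
  1·M_0 + 4·M_1 + 1·M_2 = 6(Δ_1 - Δ_0) = -66
Clamped end conditions give two more equations: 2h_0·M_0 + h_0·M_1 = 6(Δ_0 - p'(1)) = -12 and h_1·M_1 + 2h_1·M_2 = 6(p'(3) - Δ_1) = 66.
Forward elimination and back-substitution give M_0 = 19/2, M_1 = -31, M_2 = 97/2.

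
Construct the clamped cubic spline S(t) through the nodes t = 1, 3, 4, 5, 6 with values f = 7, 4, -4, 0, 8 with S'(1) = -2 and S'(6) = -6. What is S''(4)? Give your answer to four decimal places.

Put σ_i = S'' at the i-th knot. Here h = (2, 1, 1, 1) and Δ = (-3/2, -8, 4, 8), so the interior equations h_(i-1)·σ_(i-1) + 2(h_(i-1)+h_i)·σ_i + h_i·σ_(i+1) = 6(Δ_i − Δ_(i-1)) read
  2·σ_0 + 6·σ_1 + 1·σ_2 = 6(Δ_1 - Δ_0) = -39
  1·σ_1 + 4·σ_2 + 1·σ_3 = 6(Δ_2 - Δ_1) = 72
  1·σ_2 + 4·σ_3 + 1·σ_4 = 6(Δ_3 - Δ_2) = 24
Clamped end conditions give two more equations: 2h_0·σ_0 + h_0·σ_1 = 6(Δ_0 - S'(1)) = 3 and h_3·σ_3 + 2h_3·σ_4 = 6(S'(6) - Δ_3) = -84.
Forward elimination and back-substitution give σ_0 = 1073/164, σ_1 = -475/41, σ_2 = 1429/82, σ_3 = 569/41, σ_4 = -4013/82.

17.4268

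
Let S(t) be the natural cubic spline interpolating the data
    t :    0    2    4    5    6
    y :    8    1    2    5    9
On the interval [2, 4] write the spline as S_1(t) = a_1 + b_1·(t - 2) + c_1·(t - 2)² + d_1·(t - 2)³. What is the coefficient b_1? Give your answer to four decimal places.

-1.7381

Write M_i for S''(x_i). With h_i = 2, 2, 1, 1 and divided differences Δ_i = -7/2, 1/2, 3, 4, the continuity of S' gives the tridiagonal system
  2·M_0 + 8·M_1 + 2·M_2 = 6(Δ_1 - Δ_0) = 24
  2·M_1 + 6·M_2 + 1·M_3 = 6(Δ_2 - Δ_1) = 15
  1·M_2 + 4·M_3 + 1·M_4 = 6(Δ_3 - Δ_2) = 6
Natural end conditions: M_0 = M_4 = 0.
Hence M_0 = 0, M_1 = 37/14, M_2 = 10/7, M_3 = 8/7, M_4 = 0.
On [2, 4], with S_1(t) = a_1 + b_1·(t - 2) + c_1·(t - 2)² + d_1·(t - 2)³: c_1 = M_1/2 = 37/28, d_1 = (M_2 - M_1)/(6h_1) = -17/168, b_1 = Δ_1 - h_1(2M_1 + M_2)/6 = -73/42.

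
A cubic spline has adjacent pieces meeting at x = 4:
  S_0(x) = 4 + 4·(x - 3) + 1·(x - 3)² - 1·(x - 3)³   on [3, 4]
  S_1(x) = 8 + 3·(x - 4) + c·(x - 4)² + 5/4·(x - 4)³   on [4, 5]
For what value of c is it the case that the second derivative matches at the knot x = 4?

S_0''(x) = 2 - 6·(x - 3), so S_0''(4) = -4. On the right, S_1''(4) = 2c, so c = -2.

-2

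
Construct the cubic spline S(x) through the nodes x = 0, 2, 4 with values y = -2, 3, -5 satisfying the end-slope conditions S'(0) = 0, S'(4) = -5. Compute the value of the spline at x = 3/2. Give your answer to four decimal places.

Let σ_i = S''(x_i). Step sizes h_i = 2, 2; slopes of the chords Δ_i = (y_(i+1) - y_i)/h_i = 5/2, -4.
  2·σ_0 + 8·σ_1 + 2·σ_2 = 6(Δ_1 - Δ_0) = -39
Clamped end conditions give two more equations: 2h_0·σ_0 + h_0·σ_1 = 6(Δ_0 - S'(0)) = 15 and h_1·σ_1 + 2h_1·σ_2 = 6(S'(4) - Δ_1) = -6.
Hence σ_0 = 59/8, σ_1 = -29/4, σ_2 = 17/8.
On [0, 2], S(x) = -2 + 0·x + 59/16·x² - 39/32·x³.
With x = 3/2: S(3/2) = 559/256.

2.1836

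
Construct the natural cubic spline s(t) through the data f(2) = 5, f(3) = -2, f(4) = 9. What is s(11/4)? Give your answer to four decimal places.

With m_i denoting the second derivative at x_i, h_i = 1, 1, and Δ_i = (y_(i+1) − y_i)/h_i = -7, 11:
  1·m_0 + 4·m_1 + 1·m_2 = 6(Δ_1 - Δ_0) = 108
Natural end conditions: m_0 = m_2 = 0.
Forward elimination and back-substitution give m_0 = 0, m_1 = 27, m_2 = 0.
On [2, 3], s(t) = 5 - 23/2·(t - 2) + 0·(t - 2)² + 9/2·(t - 2)³.
With (t - 2) = 3/4: s(11/4) = -221/128.

-1.7266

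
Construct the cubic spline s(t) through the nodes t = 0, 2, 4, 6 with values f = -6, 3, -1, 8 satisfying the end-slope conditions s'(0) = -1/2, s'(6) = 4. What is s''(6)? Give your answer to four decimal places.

Write m_i for s''(x_i). With h_i = 2, 2, 2 and divided differences Δ_i = 9/2, -2, 9/2, the continuity of s' gives the tridiagonal system
  2·m_0 + 8·m_1 + 2·m_2 = 6(Δ_1 - Δ_0) = -39
  2·m_1 + 8·m_2 + 2·m_3 = 6(Δ_2 - Δ_1) = 39
Clamped end conditions give two more equations: 2h_0·m_0 + h_0·m_1 = 6(Δ_0 - s'(0)) = 30 and h_2·m_2 + 2h_2·m_3 = 6(s'(6) - Δ_2) = -3.
Solving: m_0 = 63/5, m_1 = -51/5, m_2 = 87/10, m_3 = -51/10.

-5.1000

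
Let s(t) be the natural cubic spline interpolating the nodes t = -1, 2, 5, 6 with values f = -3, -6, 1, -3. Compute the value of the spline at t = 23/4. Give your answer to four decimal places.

-1.7683

Put m_i = s'' at the i-th knot. Here h = (3, 3, 1) and Δ = (-1, 7/3, -4), so the interior equations h_(i-1)·m_(i-1) + 2(h_(i-1)+h_i)·m_i + h_i·m_(i+1) = 6(Δ_i − Δ_(i-1)) read
  3·m_0 + 12·m_1 + 3·m_2 = 6(Δ_1 - Δ_0) = 20
  3·m_1 + 8·m_2 + 1·m_3 = 6(Δ_2 - Δ_1) = -38
Natural end conditions: m_0 = m_3 = 0.
Solving: m_0 = 0, m_1 = 274/87, m_2 = -172/29, m_3 = 0.
On [5, 6], s(t) = 1 - 176/87·(t - 5) - 86/29·(t - 5)² + 86/87·(t - 5)³.
With (t - 5) = 3/4: s(23/4) = -1641/928.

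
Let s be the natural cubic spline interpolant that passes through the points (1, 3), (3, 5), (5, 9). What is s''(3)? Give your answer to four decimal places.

0.7500

With M_i denoting the second derivative at x_i, h_i = 2, 2, and Δ_i = (y_(i+1) − y_i)/h_i = 1, 2:
  2·M_0 + 8·M_1 + 2·M_2 = 6(Δ_1 - Δ_0) = 6
Natural end conditions: M_0 = M_2 = 0.
Hence M_0 = 0, M_1 = 3/4, M_2 = 0.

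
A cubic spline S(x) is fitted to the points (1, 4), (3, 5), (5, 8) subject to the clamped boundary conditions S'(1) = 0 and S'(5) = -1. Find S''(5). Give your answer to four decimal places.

-4.7500

With m_i denoting the second derivative at x_i, h_i = 2, 2, and Δ_i = (y_(i+1) − y_i)/h_i = 1/2, 3/2:
  2·m_0 + 8·m_1 + 2·m_2 = 6(Δ_1 - Δ_0) = 6
Clamped end conditions give two more equations: 2h_0·m_0 + h_0·m_1 = 6(Δ_0 - S'(1)) = 3 and h_1·m_1 + 2h_1·m_2 = 6(S'(5) - Δ_1) = -15.
Forward elimination and back-substitution give m_0 = -1/4, m_1 = 2, m_2 = -19/4.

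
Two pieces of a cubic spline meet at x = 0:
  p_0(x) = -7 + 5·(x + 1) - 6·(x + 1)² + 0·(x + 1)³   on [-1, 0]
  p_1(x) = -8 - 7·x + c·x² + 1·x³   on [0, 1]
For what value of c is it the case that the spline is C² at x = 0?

p_0''(x) = -12 + 0·(x + 1), so p_0''(0) = -12. On the right, p_1''(0) = 2c, so c = -6.

-6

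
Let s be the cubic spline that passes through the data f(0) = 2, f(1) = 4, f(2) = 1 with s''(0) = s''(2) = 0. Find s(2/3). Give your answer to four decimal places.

Put σ_i = s'' at the i-th knot. Here h = (1, 1) and Δ = (2, -3), so the interior equations h_(i-1)·σ_(i-1) + 2(h_(i-1)+h_i)·σ_i + h_i·σ_(i+1) = 6(Δ_i − Δ_(i-1)) read
  1·σ_0 + 4·σ_1 + 1·σ_2 = 6(Δ_1 - Δ_0) = -30
Natural end conditions: σ_0 = σ_2 = 0.
Forward elimination and back-substitution give σ_0 = 0, σ_1 = -15/2, σ_2 = 0.
On [0, 1], s(x) = 2 + 13/4·x + 0·x² - 5/4·x³.
With x = 2/3: s(2/3) = 205/54.

3.7963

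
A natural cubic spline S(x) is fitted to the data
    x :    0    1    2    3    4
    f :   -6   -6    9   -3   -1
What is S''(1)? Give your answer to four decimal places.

Let m_i = S''(x_i). Step sizes h_i = 1, 1, 1, 1; slopes of the chords Δ_i = (y_(i+1) - y_i)/h_i = 0, 15, -12, 2.
  1·m_0 + 4·m_1 + 1·m_2 = 6(Δ_1 - Δ_0) = 90
  1·m_1 + 4·m_2 + 1·m_3 = 6(Δ_2 - Δ_1) = -162
  1·m_2 + 4·m_3 + 1·m_4 = 6(Δ_3 - Δ_2) = 84
Natural end conditions: m_0 = m_4 = 0.
Hence m_0 = 0, m_1 = 1041/28, m_2 = -411/7, m_3 = 999/28, m_4 = 0.

37.1786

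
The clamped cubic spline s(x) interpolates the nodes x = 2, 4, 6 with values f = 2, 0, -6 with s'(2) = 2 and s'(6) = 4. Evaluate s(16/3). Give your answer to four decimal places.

-6.2963

With m_i denoting the second derivative at x_i, h_i = 2, 2, and Δ_i = (y_(i+1) − y_i)/h_i = -1, -3:
  2·m_0 + 8·m_1 + 2·m_2 = 6(Δ_1 - Δ_0) = -12
Clamped end conditions give two more equations: 2h_0·m_0 + h_0·m_1 = 6(Δ_0 - s'(2)) = -18 and h_1·m_1 + 2h_1·m_2 = 6(s'(6) - Δ_1) = 42.
Solving: m_0 = -5/2, m_1 = -4, m_2 = 25/2.
On [4, 6], s(x) = 0 - 9/2·(x - 4) - 2·(x - 4)² + 11/8·(x - 4)³.
With (x - 4) = 4/3: s(16/3) = -170/27.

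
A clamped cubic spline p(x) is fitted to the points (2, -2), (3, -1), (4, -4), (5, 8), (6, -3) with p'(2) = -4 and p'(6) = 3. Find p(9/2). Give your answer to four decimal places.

Write M_i for p''(x_i). With h_i = 1, 1, 1, 1 and divided differences Δ_i = 1, -3, 12, -11, the continuity of p' gives the tridiagonal system
  1·M_0 + 4·M_1 + 1·M_2 = 6(Δ_1 - Δ_0) = -24
  1·M_1 + 4·M_2 + 1·M_3 = 6(Δ_2 - Δ_1) = 90
  1·M_2 + 4·M_3 + 1·M_4 = 6(Δ_3 - Δ_2) = -138
Clamped end conditions give two more equations: 2h_0·M_0 + h_0·M_1 = 6(Δ_0 - p'(2)) = 30 and h_3·M_3 + 2h_3·M_4 = 6(p'(6) - Δ_3) = 84.
Forward elimination and back-substitution give M_0 = 377/14, M_1 = -167/7, M_2 = 89/2, M_3 = -449/7, M_4 = 1037/14.
On [4, 5], p(x) = -4 + 55/7·(x - 4) + 89/4·(x - 4)² - 507/28·(x - 4)³.
With (x - 4) = 1/2: p(9/2) = 723/224.

3.2277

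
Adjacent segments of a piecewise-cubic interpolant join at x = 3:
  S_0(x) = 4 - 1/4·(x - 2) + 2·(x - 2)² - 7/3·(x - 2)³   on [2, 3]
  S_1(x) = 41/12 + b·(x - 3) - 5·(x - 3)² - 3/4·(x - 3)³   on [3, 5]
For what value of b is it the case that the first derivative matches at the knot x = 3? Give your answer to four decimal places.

S_0'(x) = -1/4 + 4·(x - 2) - 7·(x - 2)², so S_0'(3) = -13/4. On the right, S_1'(3) = b, so b = -13/4.

-3.2500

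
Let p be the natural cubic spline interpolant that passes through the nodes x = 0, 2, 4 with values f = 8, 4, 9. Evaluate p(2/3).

6

Write M_i for p''(x_i). With h_i = 2, 2 and divided differences Δ_i = -2, 5/2, the continuity of p' gives the tridiagonal system
  2·M_0 + 8·M_1 + 2·M_2 = 6(Δ_1 - Δ_0) = 27
Natural end conditions: M_0 = M_2 = 0.
Hence M_0 = 0, M_1 = 27/8, M_2 = 0.
On [0, 2], p(x) = 8 - 25/8·x + 0·x² + 9/32·x³.
With x = 2/3: p(2/3) = 6.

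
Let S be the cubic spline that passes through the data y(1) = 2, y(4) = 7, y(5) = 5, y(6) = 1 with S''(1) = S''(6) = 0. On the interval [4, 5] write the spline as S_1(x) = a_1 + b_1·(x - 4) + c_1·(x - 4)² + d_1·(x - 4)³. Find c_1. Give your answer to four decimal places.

-1.2258

Write M_i for S''(x_i). With h_i = 3, 1, 1 and divided differences Δ_i = 5/3, -2, -4, the continuity of S' gives the tridiagonal system
  3·M_0 + 8·M_1 + 1·M_2 = 6(Δ_1 - Δ_0) = -22
  1·M_1 + 4·M_2 + 1·M_3 = 6(Δ_2 - Δ_1) = -12
Natural end conditions: M_0 = M_3 = 0.
Forward elimination and back-substitution give M_0 = 0, M_1 = -76/31, M_2 = -74/31, M_3 = 0.
On [4, 5], with S_1(x) = a_1 + b_1·(x - 4) + c_1·(x - 4)² + d_1·(x - 4)³: c_1 = M_1/2 = -38/31, d_1 = (M_2 - M_1)/(6h_1) = 1/93, b_1 = Δ_1 - h_1(2M_1 + M_2)/6 = -73/93.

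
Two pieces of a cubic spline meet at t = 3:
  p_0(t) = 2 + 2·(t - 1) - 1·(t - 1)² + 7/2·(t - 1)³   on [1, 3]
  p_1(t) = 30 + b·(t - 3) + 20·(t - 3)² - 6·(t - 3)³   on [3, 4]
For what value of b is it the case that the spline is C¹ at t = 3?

p_0'(t) = 2 - 2·(t - 1) + 21/2·(t - 1)², so p_0'(3) = 40. On the right, p_1'(3) = b, so b = 40.

40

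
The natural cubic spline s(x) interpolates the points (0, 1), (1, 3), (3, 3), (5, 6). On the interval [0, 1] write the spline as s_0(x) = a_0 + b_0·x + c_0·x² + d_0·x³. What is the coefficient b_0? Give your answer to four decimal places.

With m_i denoting the second derivative at x_i, h_i = 1, 2, 2, and Δ_i = (y_(i+1) − y_i)/h_i = 2, 0, 3/2:
  1·m_0 + 6·m_1 + 2·m_2 = 6(Δ_1 - Δ_0) = -12
  2·m_1 + 8·m_2 + 2·m_3 = 6(Δ_2 - Δ_1) = 9
Natural end conditions: m_0 = m_3 = 0.
Forward elimination and back-substitution give m_0 = 0, m_1 = -57/22, m_2 = 39/22, m_3 = 0.
On [0, 1], with s_0(x) = a_0 + b_0·x + c_0·x² + d_0·x³: c_0 = m_0/2 = 0, d_0 = (m_1 - m_0)/(6h_0) = -19/44, b_0 = Δ_0 - h_0(2m_0 + m_1)/6 = 107/44.

2.4318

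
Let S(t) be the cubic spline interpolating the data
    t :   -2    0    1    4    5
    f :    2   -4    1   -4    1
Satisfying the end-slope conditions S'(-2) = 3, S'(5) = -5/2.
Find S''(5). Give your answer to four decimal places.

-29.0364

Write σ_i for S''(x_i). With h_i = 2, 1, 3, 1 and divided differences Δ_i = -3, 5, -5/3, 5, the continuity of S' gives the tridiagonal system
  2·σ_0 + 6·σ_1 + 1·σ_2 = 6(Δ_1 - Δ_0) = 48
  1·σ_1 + 8·σ_2 + 3·σ_3 = 6(Δ_2 - Δ_1) = -40
  3·σ_2 + 8·σ_3 + 1·σ_4 = 6(Δ_3 - Δ_2) = 40
Clamped end conditions give two more equations: 2h_0·σ_0 + h_0·σ_1 = 6(Δ_0 - S'(-2)) = -36 and h_3·σ_3 + 2h_3·σ_4 = 6(S'(5) - Δ_3) = -45.
Solving: σ_0 = -5539/330, σ_1 = 2569/165, σ_2 = -391/33, σ_3 = 719/55, σ_4 = -1597/55.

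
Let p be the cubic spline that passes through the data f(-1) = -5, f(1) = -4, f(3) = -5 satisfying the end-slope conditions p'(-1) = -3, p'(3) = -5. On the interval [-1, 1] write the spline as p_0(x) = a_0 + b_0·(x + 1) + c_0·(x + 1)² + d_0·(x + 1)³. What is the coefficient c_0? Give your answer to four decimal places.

2.7500

Put M_i = p'' at the i-th knot. Here h = (2, 2) and Δ = (1/2, -1/2), so the interior equations h_(i-1)·M_(i-1) + 2(h_(i-1)+h_i)·M_i + h_i·M_(i+1) = 6(Δ_i − Δ_(i-1)) read
  2·M_0 + 8·M_1 + 2·M_2 = 6(Δ_1 - Δ_0) = -6
Clamped end conditions give two more equations: 2h_0·M_0 + h_0·M_1 = 6(Δ_0 - p'(-1)) = 21 and h_1·M_1 + 2h_1·M_2 = 6(p'(3) - Δ_1) = -27.
Hence M_0 = 11/2, M_1 = -1/2, M_2 = -13/2.
On [-1, 1], with p_0(x) = a_0 + b_0·(x + 1) + c_0·(x + 1)² + d_0·(x + 1)³: c_0 = M_0/2 = 11/4, d_0 = (M_1 - M_0)/(6h_0) = -1/2, b_0 = Δ_0 - h_0(2M_0 + M_1)/6 = -3.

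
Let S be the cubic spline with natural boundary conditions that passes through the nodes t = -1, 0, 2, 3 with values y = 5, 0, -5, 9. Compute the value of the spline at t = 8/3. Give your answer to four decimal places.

Write m_i for S''(x_i). With h_i = 1, 2, 1 and divided differences Δ_i = -5, -5/2, 14, the continuity of S' gives the tridiagonal system
  1·m_0 + 6·m_1 + 2·m_2 = 6(Δ_1 - Δ_0) = 15
  2·m_1 + 6·m_2 + 1·m_3 = 6(Δ_2 - Δ_1) = 99
Natural end conditions: m_0 = m_3 = 0.
Solving: m_0 = 0, m_1 = -27/8, m_2 = 141/8, m_3 = 0.
On [2, 3], S(t) = -5 + 65/8·(t - 2) + 141/16·(t - 2)² - 47/16·(t - 2)³.
With (t - 2) = 2/3: S(8/3) = 187/54.

3.4630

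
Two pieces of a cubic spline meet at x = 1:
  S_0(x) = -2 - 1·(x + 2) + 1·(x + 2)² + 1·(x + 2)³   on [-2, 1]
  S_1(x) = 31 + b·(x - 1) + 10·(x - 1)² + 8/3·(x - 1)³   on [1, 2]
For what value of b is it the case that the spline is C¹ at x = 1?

S_0'(x) = -1 + 2·(x + 2) + 3·(x + 2)², so S_0'(1) = 32. On the right, S_1'(1) = b, so b = 32.

32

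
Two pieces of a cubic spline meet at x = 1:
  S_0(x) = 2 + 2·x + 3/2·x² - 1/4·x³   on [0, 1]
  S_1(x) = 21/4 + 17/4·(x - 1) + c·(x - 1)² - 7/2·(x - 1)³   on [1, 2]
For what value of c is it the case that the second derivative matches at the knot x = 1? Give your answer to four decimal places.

S_0''(x) = 3 - 3/2·x, so S_0''(1) = 3/2. On the right, S_1''(1) = 2c, so c = 3/4.

0.7500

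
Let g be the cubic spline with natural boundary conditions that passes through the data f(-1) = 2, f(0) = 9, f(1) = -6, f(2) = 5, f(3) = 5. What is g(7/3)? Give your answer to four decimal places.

6.9246

Write σ_i for g''(x_i). With h_i = 1, 1, 1, 1 and divided differences Δ_i = 7, -15, 11, 0, the continuity of g' gives the tridiagonal system
  1·σ_0 + 4·σ_1 + 1·σ_2 = 6(Δ_1 - Δ_0) = -132
  1·σ_1 + 4·σ_2 + 1·σ_3 = 6(Δ_2 - Δ_1) = 156
  1·σ_2 + 4·σ_3 + 1·σ_4 = 6(Δ_3 - Δ_2) = -66
Natural end conditions: σ_0 = σ_4 = 0.
Hence σ_0 = 0, σ_1 = -1335/28, σ_2 = 411/7, σ_3 = -873/28, σ_4 = 0.
On [2, 3], g(x) = 5 + 291/28·(x - 2) - 873/56·(x - 2)² + 291/56·(x - 2)³.
With (x - 2) = 1/3: g(7/3) = 1745/252.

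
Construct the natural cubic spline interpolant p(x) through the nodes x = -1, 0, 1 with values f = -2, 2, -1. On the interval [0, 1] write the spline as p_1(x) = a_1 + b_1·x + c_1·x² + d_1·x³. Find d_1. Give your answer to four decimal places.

With M_i denoting the second derivative at x_i, h_i = 1, 1, and Δ_i = (y_(i+1) − y_i)/h_i = 4, -3:
  1·M_0 + 4·M_1 + 1·M_2 = 6(Δ_1 - Δ_0) = -42
Natural end conditions: M_0 = M_2 = 0.
Hence M_0 = 0, M_1 = -21/2, M_2 = 0.
On [0, 1], with p_1(x) = a_1 + b_1·x + c_1·x² + d_1·x³: c_1 = M_1/2 = -21/4, d_1 = (M_2 - M_1)/(6h_1) = 7/4, b_1 = Δ_1 - h_1(2M_1 + M_2)/6 = 1/2.

1.7500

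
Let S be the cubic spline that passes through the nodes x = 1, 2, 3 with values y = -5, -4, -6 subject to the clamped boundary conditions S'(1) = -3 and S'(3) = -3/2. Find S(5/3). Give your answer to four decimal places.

-4.5370

With M_i denoting the second derivative at x_i, h_i = 1, 1, and Δ_i = (y_(i+1) − y_i)/h_i = 1, -2:
  1·M_0 + 4·M_1 + 1·M_2 = 6(Δ_1 - Δ_0) = -18
Clamped end conditions give two more equations: 2h_0·M_0 + h_0·M_1 = 6(Δ_0 - S'(1)) = 24 and h_1·M_1 + 2h_1·M_2 = 6(S'(3) - Δ_1) = 3.
Solving: M_0 = 69/4, M_1 = -21/2, M_2 = 27/4.
On [1, 2], S(x) = -5 - 3·(x - 1) + 69/8·(x - 1)² - 37/8·(x - 1)³.
With (x - 1) = 2/3: S(5/3) = -245/54.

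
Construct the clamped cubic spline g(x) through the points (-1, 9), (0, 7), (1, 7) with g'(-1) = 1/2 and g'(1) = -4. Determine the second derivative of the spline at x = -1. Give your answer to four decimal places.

-12.7500

Write M_i for g''(x_i). With h_i = 1, 1 and divided differences Δ_i = -2, 0, the continuity of g' gives the tridiagonal system
  1·M_0 + 4·M_1 + 1·M_2 = 6(Δ_1 - Δ_0) = 12
Clamped end conditions give two more equations: 2h_0·M_0 + h_0·M_1 = 6(Δ_0 - g'(-1)) = -15 and h_1·M_1 + 2h_1·M_2 = 6(g'(1) - Δ_1) = -24.
Solving: M_0 = -51/4, M_1 = 21/2, M_2 = -69/4.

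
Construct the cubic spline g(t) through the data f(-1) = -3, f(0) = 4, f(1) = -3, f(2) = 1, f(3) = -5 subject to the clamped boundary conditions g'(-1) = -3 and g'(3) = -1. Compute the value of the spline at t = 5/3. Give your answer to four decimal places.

-0.1217

Write M_i for g''(x_i). With h_i = 1, 1, 1, 1 and divided differences Δ_i = 7, -7, 4, -6, the continuity of g' gives the tridiagonal system
  1·M_0 + 4·M_1 + 1·M_2 = 6(Δ_1 - Δ_0) = -84
  1·M_1 + 4·M_2 + 1·M_3 = 6(Δ_2 - Δ_1) = 66
  1·M_2 + 4·M_3 + 1·M_4 = 6(Δ_3 - Δ_2) = -60
Clamped end conditions give two more equations: 2h_0·M_0 + h_0·M_1 = 6(Δ_0 - g'(-1)) = 60 and h_3·M_3 + 2h_3·M_4 = 6(g'(3) - Δ_3) = 30.
Solving the tridiagonal system: M_0 = 359/7, M_1 = -298/7, M_2 = 35, M_3 = -220/7, M_4 = 215/7.
On [1, 2], g(t) = -3 - 17/7·(t - 1) + 35/2·(t - 1)² - 155/14·(t - 1)³.
With (t - 1) = 2/3: g(5/3) = -23/189.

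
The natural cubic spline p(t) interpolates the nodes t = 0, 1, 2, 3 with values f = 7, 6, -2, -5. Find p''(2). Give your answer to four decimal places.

10.8000

Let σ_i = p''(x_i). Step sizes h_i = 1, 1, 1; slopes of the chords Δ_i = (y_(i+1) - y_i)/h_i = -1, -8, -3.
  1·σ_0 + 4·σ_1 + 1·σ_2 = 6(Δ_1 - Δ_0) = -42
  1·σ_1 + 4·σ_2 + 1·σ_3 = 6(Δ_2 - Δ_1) = 30
Natural end conditions: σ_0 = σ_3 = 0.
Solving: σ_0 = 0, σ_1 = -66/5, σ_2 = 54/5, σ_3 = 0.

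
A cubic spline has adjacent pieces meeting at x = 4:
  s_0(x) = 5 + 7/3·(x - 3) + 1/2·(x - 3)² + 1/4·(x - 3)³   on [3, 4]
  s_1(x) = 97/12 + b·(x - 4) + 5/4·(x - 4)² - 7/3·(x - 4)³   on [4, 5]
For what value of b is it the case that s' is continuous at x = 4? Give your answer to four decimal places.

4.0833

s_0'(x) = 7/3 + 1·(x - 3) + 3/4·(x - 3)², so s_0'(4) = 49/12. On the right, s_1'(4) = b, so b = 49/12.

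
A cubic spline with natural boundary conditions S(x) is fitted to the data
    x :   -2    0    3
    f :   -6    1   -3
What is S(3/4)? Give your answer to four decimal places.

Let m_i = S''(x_i). Step sizes h_i = 2, 3; slopes of the chords Δ_i = (y_(i+1) - y_i)/h_i = 7/2, -4/3.
  2·m_0 + 10·m_1 + 3·m_2 = 6(Δ_1 - Δ_0) = -29
Natural end conditions: m_0 = m_2 = 0.
Solving the tridiagonal system: m_0 = 0, m_1 = -29/10, m_2 = 0.
On [0, 3], S(x) = 1 + 47/30·x - 29/20·x² + 29/180·x³.
With x = 3/4: S(3/4) = 1827/1280.

1.4273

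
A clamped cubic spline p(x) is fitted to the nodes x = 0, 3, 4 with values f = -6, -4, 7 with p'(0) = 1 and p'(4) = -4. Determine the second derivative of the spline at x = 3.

18

Let m_i = p''(x_i). Step sizes h_i = 3, 1; slopes of the chords Δ_i = (y_(i+1) - y_i)/h_i = 2/3, 11.
  3·m_0 + 8·m_1 + 1·m_2 = 6(Δ_1 - Δ_0) = 62
Clamped end conditions give two more equations: 2h_0·m_0 + h_0·m_1 = 6(Δ_0 - p'(0)) = -2 and h_1·m_1 + 2h_1·m_2 = 6(p'(4) - Δ_1) = -90.
Solving the tridiagonal system: m_0 = -28/3, m_1 = 18, m_2 = -54.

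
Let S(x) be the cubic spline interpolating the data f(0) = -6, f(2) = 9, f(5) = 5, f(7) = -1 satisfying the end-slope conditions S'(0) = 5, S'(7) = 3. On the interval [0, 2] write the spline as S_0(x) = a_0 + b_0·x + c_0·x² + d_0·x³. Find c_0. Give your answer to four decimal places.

3.4740

Write M_i for S''(x_i). With h_i = 2, 3, 2 and divided differences Δ_i = 15/2, -4/3, -3, the continuity of S' gives the tridiagonal system
  2·M_0 + 10·M_1 + 3·M_2 = 6(Δ_1 - Δ_0) = -53
  3·M_1 + 10·M_2 + 2·M_3 = 6(Δ_2 - Δ_1) = -10
Clamped end conditions give two more equations: 2h_0·M_0 + h_0·M_1 = 6(Δ_0 - S'(0)) = 15 and h_2·M_2 + 2h_2·M_3 = 6(S'(7) - Δ_2) = 36.
Solving: M_0 = 667/96, M_1 = -307/48, M_2 = -47/48, M_3 = 911/96.
On [0, 2], with S_0(x) = a_0 + b_0·x + c_0·x² + d_0·x³: c_0 = M_0/2 = 667/192, d_0 = (M_1 - M_0)/(6h_0) = -427/384, b_0 = Δ_0 - h_0(2M_0 + M_1)/6 = 5.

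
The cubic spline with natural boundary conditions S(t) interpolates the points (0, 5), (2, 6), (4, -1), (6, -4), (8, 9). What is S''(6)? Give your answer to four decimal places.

5.7857

With M_i denoting the second derivative at x_i, h_i = 2, 2, 2, 2, and Δ_i = (y_(i+1) − y_i)/h_i = 1/2, -7/2, -3/2, 13/2:
  2·M_0 + 8·M_1 + 2·M_2 = 6(Δ_1 - Δ_0) = -24
  2·M_1 + 8·M_2 + 2·M_3 = 6(Δ_2 - Δ_1) = 12
  2·M_2 + 8·M_3 + 2·M_4 = 6(Δ_3 - Δ_2) = 48
Natural end conditions: M_0 = M_4 = 0.
Hence M_0 = 0, M_1 = -45/14, M_2 = 6/7, M_3 = 81/14, M_4 = 0.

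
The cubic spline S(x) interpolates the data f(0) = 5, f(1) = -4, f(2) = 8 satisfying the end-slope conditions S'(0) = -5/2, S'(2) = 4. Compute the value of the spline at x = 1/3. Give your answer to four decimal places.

2.1574

With M_i denoting the second derivative at x_i, h_i = 1, 1, and Δ_i = (y_(i+1) − y_i)/h_i = -9, 12:
  1·M_0 + 4·M_1 + 1·M_2 = 6(Δ_1 - Δ_0) = 126
Clamped end conditions give two more equations: 2h_0·M_0 + h_0·M_1 = 6(Δ_0 - S'(0)) = -39 and h_1·M_1 + 2h_1·M_2 = 6(S'(2) - Δ_1) = -48.
Forward elimination and back-substitution give M_0 = -191/4, M_1 = 113/2, M_2 = -209/4.
On [0, 1], S(x) = 5 - 5/2·x - 191/8·x² + 139/8·x³.
With x = 1/3: S(1/3) = 233/108.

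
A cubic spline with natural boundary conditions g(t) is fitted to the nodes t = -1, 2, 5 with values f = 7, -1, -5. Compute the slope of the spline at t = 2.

With M_i denoting the second derivative at x_i, h_i = 3, 3, and Δ_i = (y_(i+1) − y_i)/h_i = -8/3, -4/3:
  3·M_0 + 12·M_1 + 3·M_2 = 6(Δ_1 - Δ_0) = 8
Natural end conditions: M_0 = M_2 = 0.
Solving: M_0 = 0, M_1 = 2/3, M_2 = 0.
On [2, 5], g'(t) = b_1 + 2c_1·(t - 2) + 3d_1·(t - 2)² with b_1 = Δ_1 - h_1(2M_1 + M_2)/6 = -2, c_1 = M_1/2 = 1/3, d_1 = (M_2 - M_1)/(6h_1) = -1/27. So g'(2) = -2.

-2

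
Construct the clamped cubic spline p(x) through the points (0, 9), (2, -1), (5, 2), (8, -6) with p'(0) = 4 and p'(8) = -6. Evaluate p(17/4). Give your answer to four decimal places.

0.0917

With M_i denoting the second derivative at x_i, h_i = 2, 3, 3, and Δ_i = (y_(i+1) − y_i)/h_i = -5, 1, -8/3:
  2·M_0 + 10·M_1 + 3·M_2 = 6(Δ_1 - Δ_0) = 36
  3·M_1 + 12·M_2 + 3·M_3 = 6(Δ_2 - Δ_1) = -22
Clamped end conditions give two more equations: 2h_0·M_0 + h_0·M_1 = 6(Δ_0 - p'(0)) = -54 and h_2·M_2 + 2h_2·M_3 = 6(p'(8) - Δ_2) = -20.
Forward elimination and back-substitution give M_0 = -334/19, M_1 = 155/19, M_2 = -66/19, M_3 = -91/57.
On [2, 5], p(x) = -1 - 103/19·(x - 2) + 155/38·(x - 2)² - 221/342·(x - 2)³.
With (x - 2) = 9/4: p(17/4) = 223/2432.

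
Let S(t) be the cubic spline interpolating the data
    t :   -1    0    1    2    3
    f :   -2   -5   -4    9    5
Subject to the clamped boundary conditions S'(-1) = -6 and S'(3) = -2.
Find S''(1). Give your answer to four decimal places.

Let M_i = S''(x_i). Step sizes h_i = 1, 1, 1, 1; slopes of the chords Δ_i = (y_(i+1) - y_i)/h_i = -3, 1, 13, -4.
  1·M_0 + 4·M_1 + 1·M_2 = 6(Δ_1 - Δ_0) = 24
  1·M_1 + 4·M_2 + 1·M_3 = 6(Δ_2 - Δ_1) = 72
  1·M_2 + 4·M_3 + 1·M_4 = 6(Δ_3 - Δ_2) = -102
Clamped end conditions give two more equations: 2h_0·M_0 + h_0·M_1 = 6(Δ_0 - S'(-1)) = 18 and h_3·M_3 + 2h_3·M_4 = 6(S'(3) - Δ_3) = 12.
Hence M_0 = 307/28, M_1 = -55/14, M_2 = 115/4, M_3 = -547/14, M_4 = 715/28.

28.7500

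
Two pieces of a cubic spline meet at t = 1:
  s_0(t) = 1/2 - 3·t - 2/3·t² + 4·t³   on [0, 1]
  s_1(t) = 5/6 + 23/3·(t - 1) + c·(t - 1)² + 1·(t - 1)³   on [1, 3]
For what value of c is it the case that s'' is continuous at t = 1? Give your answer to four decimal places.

11.3333

s_0''(t) = -4/3 + 24·t, so s_0''(1) = 68/3. On the right, s_1''(1) = 2c, so c = 34/3.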